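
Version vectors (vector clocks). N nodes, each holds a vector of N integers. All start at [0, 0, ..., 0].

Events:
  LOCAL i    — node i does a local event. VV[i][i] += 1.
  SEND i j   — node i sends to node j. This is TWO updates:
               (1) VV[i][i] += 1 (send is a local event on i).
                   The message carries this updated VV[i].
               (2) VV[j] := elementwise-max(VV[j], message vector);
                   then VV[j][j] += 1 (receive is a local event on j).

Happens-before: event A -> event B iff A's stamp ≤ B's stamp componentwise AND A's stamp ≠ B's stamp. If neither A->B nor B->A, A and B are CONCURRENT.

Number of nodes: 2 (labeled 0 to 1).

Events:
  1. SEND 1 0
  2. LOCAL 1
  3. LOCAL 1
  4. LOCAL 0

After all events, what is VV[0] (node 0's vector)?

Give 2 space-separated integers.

Initial: VV[0]=[0, 0]
Initial: VV[1]=[0, 0]
Event 1: SEND 1->0: VV[1][1]++ -> VV[1]=[0, 1], msg_vec=[0, 1]; VV[0]=max(VV[0],msg_vec) then VV[0][0]++ -> VV[0]=[1, 1]
Event 2: LOCAL 1: VV[1][1]++ -> VV[1]=[0, 2]
Event 3: LOCAL 1: VV[1][1]++ -> VV[1]=[0, 3]
Event 4: LOCAL 0: VV[0][0]++ -> VV[0]=[2, 1]
Final vectors: VV[0]=[2, 1]; VV[1]=[0, 3]

Answer: 2 1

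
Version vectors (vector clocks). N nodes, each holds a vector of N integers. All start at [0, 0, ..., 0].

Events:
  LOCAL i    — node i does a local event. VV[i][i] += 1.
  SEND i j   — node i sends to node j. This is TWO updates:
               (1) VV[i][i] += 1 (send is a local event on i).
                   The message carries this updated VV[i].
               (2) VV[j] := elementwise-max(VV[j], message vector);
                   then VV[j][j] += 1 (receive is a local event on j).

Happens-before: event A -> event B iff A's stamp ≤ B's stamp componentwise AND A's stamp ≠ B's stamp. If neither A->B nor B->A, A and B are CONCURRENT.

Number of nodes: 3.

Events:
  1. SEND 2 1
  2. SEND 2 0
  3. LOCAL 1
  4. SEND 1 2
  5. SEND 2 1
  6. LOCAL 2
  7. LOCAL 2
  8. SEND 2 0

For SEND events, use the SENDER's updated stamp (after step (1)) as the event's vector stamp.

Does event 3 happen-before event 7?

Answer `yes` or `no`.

Initial: VV[0]=[0, 0, 0]
Initial: VV[1]=[0, 0, 0]
Initial: VV[2]=[0, 0, 0]
Event 1: SEND 2->1: VV[2][2]++ -> VV[2]=[0, 0, 1], msg_vec=[0, 0, 1]; VV[1]=max(VV[1],msg_vec) then VV[1][1]++ -> VV[1]=[0, 1, 1]
Event 2: SEND 2->0: VV[2][2]++ -> VV[2]=[0, 0, 2], msg_vec=[0, 0, 2]; VV[0]=max(VV[0],msg_vec) then VV[0][0]++ -> VV[0]=[1, 0, 2]
Event 3: LOCAL 1: VV[1][1]++ -> VV[1]=[0, 2, 1]
Event 4: SEND 1->2: VV[1][1]++ -> VV[1]=[0, 3, 1], msg_vec=[0, 3, 1]; VV[2]=max(VV[2],msg_vec) then VV[2][2]++ -> VV[2]=[0, 3, 3]
Event 5: SEND 2->1: VV[2][2]++ -> VV[2]=[0, 3, 4], msg_vec=[0, 3, 4]; VV[1]=max(VV[1],msg_vec) then VV[1][1]++ -> VV[1]=[0, 4, 4]
Event 6: LOCAL 2: VV[2][2]++ -> VV[2]=[0, 3, 5]
Event 7: LOCAL 2: VV[2][2]++ -> VV[2]=[0, 3, 6]
Event 8: SEND 2->0: VV[2][2]++ -> VV[2]=[0, 3, 7], msg_vec=[0, 3, 7]; VV[0]=max(VV[0],msg_vec) then VV[0][0]++ -> VV[0]=[2, 3, 7]
Event 3 stamp: [0, 2, 1]
Event 7 stamp: [0, 3, 6]
[0, 2, 1] <= [0, 3, 6]? True. Equal? False. Happens-before: True

Answer: yes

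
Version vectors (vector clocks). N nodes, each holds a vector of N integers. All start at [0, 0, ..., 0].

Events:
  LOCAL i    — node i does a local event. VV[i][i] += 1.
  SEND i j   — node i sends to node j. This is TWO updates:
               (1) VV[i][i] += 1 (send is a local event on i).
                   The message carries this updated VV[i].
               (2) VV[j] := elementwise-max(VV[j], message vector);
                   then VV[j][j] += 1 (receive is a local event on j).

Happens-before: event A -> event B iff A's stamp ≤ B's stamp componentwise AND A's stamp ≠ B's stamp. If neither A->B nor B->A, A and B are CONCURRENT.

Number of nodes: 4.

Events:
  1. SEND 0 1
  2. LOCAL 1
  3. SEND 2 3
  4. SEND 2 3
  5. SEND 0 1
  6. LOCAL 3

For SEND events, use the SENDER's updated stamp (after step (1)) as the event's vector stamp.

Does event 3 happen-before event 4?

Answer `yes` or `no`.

Initial: VV[0]=[0, 0, 0, 0]
Initial: VV[1]=[0, 0, 0, 0]
Initial: VV[2]=[0, 0, 0, 0]
Initial: VV[3]=[0, 0, 0, 0]
Event 1: SEND 0->1: VV[0][0]++ -> VV[0]=[1, 0, 0, 0], msg_vec=[1, 0, 0, 0]; VV[1]=max(VV[1],msg_vec) then VV[1][1]++ -> VV[1]=[1, 1, 0, 0]
Event 2: LOCAL 1: VV[1][1]++ -> VV[1]=[1, 2, 0, 0]
Event 3: SEND 2->3: VV[2][2]++ -> VV[2]=[0, 0, 1, 0], msg_vec=[0, 0, 1, 0]; VV[3]=max(VV[3],msg_vec) then VV[3][3]++ -> VV[3]=[0, 0, 1, 1]
Event 4: SEND 2->3: VV[2][2]++ -> VV[2]=[0, 0, 2, 0], msg_vec=[0, 0, 2, 0]; VV[3]=max(VV[3],msg_vec) then VV[3][3]++ -> VV[3]=[0, 0, 2, 2]
Event 5: SEND 0->1: VV[0][0]++ -> VV[0]=[2, 0, 0, 0], msg_vec=[2, 0, 0, 0]; VV[1]=max(VV[1],msg_vec) then VV[1][1]++ -> VV[1]=[2, 3, 0, 0]
Event 6: LOCAL 3: VV[3][3]++ -> VV[3]=[0, 0, 2, 3]
Event 3 stamp: [0, 0, 1, 0]
Event 4 stamp: [0, 0, 2, 0]
[0, 0, 1, 0] <= [0, 0, 2, 0]? True. Equal? False. Happens-before: True

Answer: yes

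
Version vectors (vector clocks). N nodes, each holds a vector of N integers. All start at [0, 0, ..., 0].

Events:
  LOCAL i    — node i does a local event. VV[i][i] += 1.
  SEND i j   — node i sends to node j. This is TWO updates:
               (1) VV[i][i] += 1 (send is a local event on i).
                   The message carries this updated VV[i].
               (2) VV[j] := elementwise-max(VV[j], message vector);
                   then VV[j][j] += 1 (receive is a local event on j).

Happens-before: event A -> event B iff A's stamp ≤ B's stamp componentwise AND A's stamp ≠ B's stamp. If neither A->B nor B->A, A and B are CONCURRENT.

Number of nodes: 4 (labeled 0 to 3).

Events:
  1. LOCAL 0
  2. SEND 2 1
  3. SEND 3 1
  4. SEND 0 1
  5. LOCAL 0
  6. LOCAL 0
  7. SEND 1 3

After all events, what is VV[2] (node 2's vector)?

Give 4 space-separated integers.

Answer: 0 0 1 0

Derivation:
Initial: VV[0]=[0, 0, 0, 0]
Initial: VV[1]=[0, 0, 0, 0]
Initial: VV[2]=[0, 0, 0, 0]
Initial: VV[3]=[0, 0, 0, 0]
Event 1: LOCAL 0: VV[0][0]++ -> VV[0]=[1, 0, 0, 0]
Event 2: SEND 2->1: VV[2][2]++ -> VV[2]=[0, 0, 1, 0], msg_vec=[0, 0, 1, 0]; VV[1]=max(VV[1],msg_vec) then VV[1][1]++ -> VV[1]=[0, 1, 1, 0]
Event 3: SEND 3->1: VV[3][3]++ -> VV[3]=[0, 0, 0, 1], msg_vec=[0, 0, 0, 1]; VV[1]=max(VV[1],msg_vec) then VV[1][1]++ -> VV[1]=[0, 2, 1, 1]
Event 4: SEND 0->1: VV[0][0]++ -> VV[0]=[2, 0, 0, 0], msg_vec=[2, 0, 0, 0]; VV[1]=max(VV[1],msg_vec) then VV[1][1]++ -> VV[1]=[2, 3, 1, 1]
Event 5: LOCAL 0: VV[0][0]++ -> VV[0]=[3, 0, 0, 0]
Event 6: LOCAL 0: VV[0][0]++ -> VV[0]=[4, 0, 0, 0]
Event 7: SEND 1->3: VV[1][1]++ -> VV[1]=[2, 4, 1, 1], msg_vec=[2, 4, 1, 1]; VV[3]=max(VV[3],msg_vec) then VV[3][3]++ -> VV[3]=[2, 4, 1, 2]
Final vectors: VV[0]=[4, 0, 0, 0]; VV[1]=[2, 4, 1, 1]; VV[2]=[0, 0, 1, 0]; VV[3]=[2, 4, 1, 2]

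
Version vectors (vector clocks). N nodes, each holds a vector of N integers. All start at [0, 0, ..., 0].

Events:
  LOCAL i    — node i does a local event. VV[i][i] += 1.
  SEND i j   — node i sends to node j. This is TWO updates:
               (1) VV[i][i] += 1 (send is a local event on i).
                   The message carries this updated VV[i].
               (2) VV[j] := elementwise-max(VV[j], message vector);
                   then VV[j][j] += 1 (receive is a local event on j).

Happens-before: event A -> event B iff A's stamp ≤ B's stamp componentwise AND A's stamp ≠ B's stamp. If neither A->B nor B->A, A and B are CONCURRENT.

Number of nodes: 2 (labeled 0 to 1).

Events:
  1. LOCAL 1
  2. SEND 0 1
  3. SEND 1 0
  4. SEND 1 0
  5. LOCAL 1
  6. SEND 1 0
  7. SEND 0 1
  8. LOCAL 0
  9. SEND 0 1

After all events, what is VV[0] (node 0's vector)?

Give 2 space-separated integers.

Initial: VV[0]=[0, 0]
Initial: VV[1]=[0, 0]
Event 1: LOCAL 1: VV[1][1]++ -> VV[1]=[0, 1]
Event 2: SEND 0->1: VV[0][0]++ -> VV[0]=[1, 0], msg_vec=[1, 0]; VV[1]=max(VV[1],msg_vec) then VV[1][1]++ -> VV[1]=[1, 2]
Event 3: SEND 1->0: VV[1][1]++ -> VV[1]=[1, 3], msg_vec=[1, 3]; VV[0]=max(VV[0],msg_vec) then VV[0][0]++ -> VV[0]=[2, 3]
Event 4: SEND 1->0: VV[1][1]++ -> VV[1]=[1, 4], msg_vec=[1, 4]; VV[0]=max(VV[0],msg_vec) then VV[0][0]++ -> VV[0]=[3, 4]
Event 5: LOCAL 1: VV[1][1]++ -> VV[1]=[1, 5]
Event 6: SEND 1->0: VV[1][1]++ -> VV[1]=[1, 6], msg_vec=[1, 6]; VV[0]=max(VV[0],msg_vec) then VV[0][0]++ -> VV[0]=[4, 6]
Event 7: SEND 0->1: VV[0][0]++ -> VV[0]=[5, 6], msg_vec=[5, 6]; VV[1]=max(VV[1],msg_vec) then VV[1][1]++ -> VV[1]=[5, 7]
Event 8: LOCAL 0: VV[0][0]++ -> VV[0]=[6, 6]
Event 9: SEND 0->1: VV[0][0]++ -> VV[0]=[7, 6], msg_vec=[7, 6]; VV[1]=max(VV[1],msg_vec) then VV[1][1]++ -> VV[1]=[7, 8]
Final vectors: VV[0]=[7, 6]; VV[1]=[7, 8]

Answer: 7 6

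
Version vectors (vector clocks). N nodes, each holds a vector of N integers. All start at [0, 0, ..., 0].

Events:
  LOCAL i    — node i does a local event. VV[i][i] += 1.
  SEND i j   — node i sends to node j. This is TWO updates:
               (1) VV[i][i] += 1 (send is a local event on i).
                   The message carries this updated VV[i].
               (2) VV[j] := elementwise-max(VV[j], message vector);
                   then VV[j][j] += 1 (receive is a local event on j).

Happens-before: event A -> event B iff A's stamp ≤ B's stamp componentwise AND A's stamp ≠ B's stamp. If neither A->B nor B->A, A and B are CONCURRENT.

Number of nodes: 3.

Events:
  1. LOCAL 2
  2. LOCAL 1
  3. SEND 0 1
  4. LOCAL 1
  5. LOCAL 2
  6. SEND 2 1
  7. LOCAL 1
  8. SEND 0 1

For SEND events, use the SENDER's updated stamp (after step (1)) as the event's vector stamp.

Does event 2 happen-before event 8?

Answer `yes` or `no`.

Initial: VV[0]=[0, 0, 0]
Initial: VV[1]=[0, 0, 0]
Initial: VV[2]=[0, 0, 0]
Event 1: LOCAL 2: VV[2][2]++ -> VV[2]=[0, 0, 1]
Event 2: LOCAL 1: VV[1][1]++ -> VV[1]=[0, 1, 0]
Event 3: SEND 0->1: VV[0][0]++ -> VV[0]=[1, 0, 0], msg_vec=[1, 0, 0]; VV[1]=max(VV[1],msg_vec) then VV[1][1]++ -> VV[1]=[1, 2, 0]
Event 4: LOCAL 1: VV[1][1]++ -> VV[1]=[1, 3, 0]
Event 5: LOCAL 2: VV[2][2]++ -> VV[2]=[0, 0, 2]
Event 6: SEND 2->1: VV[2][2]++ -> VV[2]=[0, 0, 3], msg_vec=[0, 0, 3]; VV[1]=max(VV[1],msg_vec) then VV[1][1]++ -> VV[1]=[1, 4, 3]
Event 7: LOCAL 1: VV[1][1]++ -> VV[1]=[1, 5, 3]
Event 8: SEND 0->1: VV[0][0]++ -> VV[0]=[2, 0, 0], msg_vec=[2, 0, 0]; VV[1]=max(VV[1],msg_vec) then VV[1][1]++ -> VV[1]=[2, 6, 3]
Event 2 stamp: [0, 1, 0]
Event 8 stamp: [2, 0, 0]
[0, 1, 0] <= [2, 0, 0]? False. Equal? False. Happens-before: False

Answer: no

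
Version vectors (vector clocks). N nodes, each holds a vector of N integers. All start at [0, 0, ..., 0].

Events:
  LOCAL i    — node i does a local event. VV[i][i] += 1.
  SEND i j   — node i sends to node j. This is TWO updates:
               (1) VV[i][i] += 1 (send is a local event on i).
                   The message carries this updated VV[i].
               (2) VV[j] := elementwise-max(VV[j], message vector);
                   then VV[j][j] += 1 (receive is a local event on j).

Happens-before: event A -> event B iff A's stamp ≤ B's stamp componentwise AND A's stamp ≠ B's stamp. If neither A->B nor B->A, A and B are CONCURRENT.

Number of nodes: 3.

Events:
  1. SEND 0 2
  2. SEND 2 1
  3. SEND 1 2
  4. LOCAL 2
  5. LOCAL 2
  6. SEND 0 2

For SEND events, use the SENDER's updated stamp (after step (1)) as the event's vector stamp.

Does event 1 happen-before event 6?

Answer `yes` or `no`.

Answer: yes

Derivation:
Initial: VV[0]=[0, 0, 0]
Initial: VV[1]=[0, 0, 0]
Initial: VV[2]=[0, 0, 0]
Event 1: SEND 0->2: VV[0][0]++ -> VV[0]=[1, 0, 0], msg_vec=[1, 0, 0]; VV[2]=max(VV[2],msg_vec) then VV[2][2]++ -> VV[2]=[1, 0, 1]
Event 2: SEND 2->1: VV[2][2]++ -> VV[2]=[1, 0, 2], msg_vec=[1, 0, 2]; VV[1]=max(VV[1],msg_vec) then VV[1][1]++ -> VV[1]=[1, 1, 2]
Event 3: SEND 1->2: VV[1][1]++ -> VV[1]=[1, 2, 2], msg_vec=[1, 2, 2]; VV[2]=max(VV[2],msg_vec) then VV[2][2]++ -> VV[2]=[1, 2, 3]
Event 4: LOCAL 2: VV[2][2]++ -> VV[2]=[1, 2, 4]
Event 5: LOCAL 2: VV[2][2]++ -> VV[2]=[1, 2, 5]
Event 6: SEND 0->2: VV[0][0]++ -> VV[0]=[2, 0, 0], msg_vec=[2, 0, 0]; VV[2]=max(VV[2],msg_vec) then VV[2][2]++ -> VV[2]=[2, 2, 6]
Event 1 stamp: [1, 0, 0]
Event 6 stamp: [2, 0, 0]
[1, 0, 0] <= [2, 0, 0]? True. Equal? False. Happens-before: True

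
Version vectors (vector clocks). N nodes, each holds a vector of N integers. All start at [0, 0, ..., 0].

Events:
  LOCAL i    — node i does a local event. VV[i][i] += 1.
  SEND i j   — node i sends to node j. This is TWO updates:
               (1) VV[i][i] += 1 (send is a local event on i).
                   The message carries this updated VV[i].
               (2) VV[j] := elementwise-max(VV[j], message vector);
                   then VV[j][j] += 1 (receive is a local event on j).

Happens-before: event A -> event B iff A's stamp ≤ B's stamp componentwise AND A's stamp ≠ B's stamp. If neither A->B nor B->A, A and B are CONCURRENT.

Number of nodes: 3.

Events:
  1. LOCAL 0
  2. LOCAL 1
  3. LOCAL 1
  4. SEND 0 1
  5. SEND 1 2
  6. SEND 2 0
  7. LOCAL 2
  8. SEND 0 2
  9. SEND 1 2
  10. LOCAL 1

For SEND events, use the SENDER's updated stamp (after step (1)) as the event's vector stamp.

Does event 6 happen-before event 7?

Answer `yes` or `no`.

Initial: VV[0]=[0, 0, 0]
Initial: VV[1]=[0, 0, 0]
Initial: VV[2]=[0, 0, 0]
Event 1: LOCAL 0: VV[0][0]++ -> VV[0]=[1, 0, 0]
Event 2: LOCAL 1: VV[1][1]++ -> VV[1]=[0, 1, 0]
Event 3: LOCAL 1: VV[1][1]++ -> VV[1]=[0, 2, 0]
Event 4: SEND 0->1: VV[0][0]++ -> VV[0]=[2, 0, 0], msg_vec=[2, 0, 0]; VV[1]=max(VV[1],msg_vec) then VV[1][1]++ -> VV[1]=[2, 3, 0]
Event 5: SEND 1->2: VV[1][1]++ -> VV[1]=[2, 4, 0], msg_vec=[2, 4, 0]; VV[2]=max(VV[2],msg_vec) then VV[2][2]++ -> VV[2]=[2, 4, 1]
Event 6: SEND 2->0: VV[2][2]++ -> VV[2]=[2, 4, 2], msg_vec=[2, 4, 2]; VV[0]=max(VV[0],msg_vec) then VV[0][0]++ -> VV[0]=[3, 4, 2]
Event 7: LOCAL 2: VV[2][2]++ -> VV[2]=[2, 4, 3]
Event 8: SEND 0->2: VV[0][0]++ -> VV[0]=[4, 4, 2], msg_vec=[4, 4, 2]; VV[2]=max(VV[2],msg_vec) then VV[2][2]++ -> VV[2]=[4, 4, 4]
Event 9: SEND 1->2: VV[1][1]++ -> VV[1]=[2, 5, 0], msg_vec=[2, 5, 0]; VV[2]=max(VV[2],msg_vec) then VV[2][2]++ -> VV[2]=[4, 5, 5]
Event 10: LOCAL 1: VV[1][1]++ -> VV[1]=[2, 6, 0]
Event 6 stamp: [2, 4, 2]
Event 7 stamp: [2, 4, 3]
[2, 4, 2] <= [2, 4, 3]? True. Equal? False. Happens-before: True

Answer: yes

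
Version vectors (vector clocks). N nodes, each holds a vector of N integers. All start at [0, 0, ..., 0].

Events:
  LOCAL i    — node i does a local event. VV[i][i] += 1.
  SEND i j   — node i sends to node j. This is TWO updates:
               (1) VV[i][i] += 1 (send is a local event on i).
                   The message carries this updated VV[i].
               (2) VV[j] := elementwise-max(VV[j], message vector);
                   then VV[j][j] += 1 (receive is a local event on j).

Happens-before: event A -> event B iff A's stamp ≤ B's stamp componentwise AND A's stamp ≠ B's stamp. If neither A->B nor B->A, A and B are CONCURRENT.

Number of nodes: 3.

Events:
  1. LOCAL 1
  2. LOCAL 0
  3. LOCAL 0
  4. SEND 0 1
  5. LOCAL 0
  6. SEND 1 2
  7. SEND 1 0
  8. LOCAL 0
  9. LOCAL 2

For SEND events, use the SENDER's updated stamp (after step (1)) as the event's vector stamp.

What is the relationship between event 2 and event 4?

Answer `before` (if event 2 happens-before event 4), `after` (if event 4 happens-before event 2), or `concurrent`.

Initial: VV[0]=[0, 0, 0]
Initial: VV[1]=[0, 0, 0]
Initial: VV[2]=[0, 0, 0]
Event 1: LOCAL 1: VV[1][1]++ -> VV[1]=[0, 1, 0]
Event 2: LOCAL 0: VV[0][0]++ -> VV[0]=[1, 0, 0]
Event 3: LOCAL 0: VV[0][0]++ -> VV[0]=[2, 0, 0]
Event 4: SEND 0->1: VV[0][0]++ -> VV[0]=[3, 0, 0], msg_vec=[3, 0, 0]; VV[1]=max(VV[1],msg_vec) then VV[1][1]++ -> VV[1]=[3, 2, 0]
Event 5: LOCAL 0: VV[0][0]++ -> VV[0]=[4, 0, 0]
Event 6: SEND 1->2: VV[1][1]++ -> VV[1]=[3, 3, 0], msg_vec=[3, 3, 0]; VV[2]=max(VV[2],msg_vec) then VV[2][2]++ -> VV[2]=[3, 3, 1]
Event 7: SEND 1->0: VV[1][1]++ -> VV[1]=[3, 4, 0], msg_vec=[3, 4, 0]; VV[0]=max(VV[0],msg_vec) then VV[0][0]++ -> VV[0]=[5, 4, 0]
Event 8: LOCAL 0: VV[0][0]++ -> VV[0]=[6, 4, 0]
Event 9: LOCAL 2: VV[2][2]++ -> VV[2]=[3, 3, 2]
Event 2 stamp: [1, 0, 0]
Event 4 stamp: [3, 0, 0]
[1, 0, 0] <= [3, 0, 0]? True
[3, 0, 0] <= [1, 0, 0]? False
Relation: before

Answer: before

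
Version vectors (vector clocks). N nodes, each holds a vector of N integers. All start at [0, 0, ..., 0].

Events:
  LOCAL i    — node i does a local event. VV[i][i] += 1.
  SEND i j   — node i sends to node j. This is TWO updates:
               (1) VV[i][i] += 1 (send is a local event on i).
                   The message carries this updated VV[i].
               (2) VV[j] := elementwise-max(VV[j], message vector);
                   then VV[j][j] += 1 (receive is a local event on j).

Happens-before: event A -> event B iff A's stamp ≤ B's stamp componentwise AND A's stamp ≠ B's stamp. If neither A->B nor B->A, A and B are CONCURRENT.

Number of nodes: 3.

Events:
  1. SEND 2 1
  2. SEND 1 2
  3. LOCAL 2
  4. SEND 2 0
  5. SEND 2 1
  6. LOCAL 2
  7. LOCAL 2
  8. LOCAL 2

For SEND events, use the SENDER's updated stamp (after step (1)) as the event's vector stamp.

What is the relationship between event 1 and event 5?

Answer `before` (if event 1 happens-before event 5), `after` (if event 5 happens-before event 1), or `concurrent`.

Answer: before

Derivation:
Initial: VV[0]=[0, 0, 0]
Initial: VV[1]=[0, 0, 0]
Initial: VV[2]=[0, 0, 0]
Event 1: SEND 2->1: VV[2][2]++ -> VV[2]=[0, 0, 1], msg_vec=[0, 0, 1]; VV[1]=max(VV[1],msg_vec) then VV[1][1]++ -> VV[1]=[0, 1, 1]
Event 2: SEND 1->2: VV[1][1]++ -> VV[1]=[0, 2, 1], msg_vec=[0, 2, 1]; VV[2]=max(VV[2],msg_vec) then VV[2][2]++ -> VV[2]=[0, 2, 2]
Event 3: LOCAL 2: VV[2][2]++ -> VV[2]=[0, 2, 3]
Event 4: SEND 2->0: VV[2][2]++ -> VV[2]=[0, 2, 4], msg_vec=[0, 2, 4]; VV[0]=max(VV[0],msg_vec) then VV[0][0]++ -> VV[0]=[1, 2, 4]
Event 5: SEND 2->1: VV[2][2]++ -> VV[2]=[0, 2, 5], msg_vec=[0, 2, 5]; VV[1]=max(VV[1],msg_vec) then VV[1][1]++ -> VV[1]=[0, 3, 5]
Event 6: LOCAL 2: VV[2][2]++ -> VV[2]=[0, 2, 6]
Event 7: LOCAL 2: VV[2][2]++ -> VV[2]=[0, 2, 7]
Event 8: LOCAL 2: VV[2][2]++ -> VV[2]=[0, 2, 8]
Event 1 stamp: [0, 0, 1]
Event 5 stamp: [0, 2, 5]
[0, 0, 1] <= [0, 2, 5]? True
[0, 2, 5] <= [0, 0, 1]? False
Relation: before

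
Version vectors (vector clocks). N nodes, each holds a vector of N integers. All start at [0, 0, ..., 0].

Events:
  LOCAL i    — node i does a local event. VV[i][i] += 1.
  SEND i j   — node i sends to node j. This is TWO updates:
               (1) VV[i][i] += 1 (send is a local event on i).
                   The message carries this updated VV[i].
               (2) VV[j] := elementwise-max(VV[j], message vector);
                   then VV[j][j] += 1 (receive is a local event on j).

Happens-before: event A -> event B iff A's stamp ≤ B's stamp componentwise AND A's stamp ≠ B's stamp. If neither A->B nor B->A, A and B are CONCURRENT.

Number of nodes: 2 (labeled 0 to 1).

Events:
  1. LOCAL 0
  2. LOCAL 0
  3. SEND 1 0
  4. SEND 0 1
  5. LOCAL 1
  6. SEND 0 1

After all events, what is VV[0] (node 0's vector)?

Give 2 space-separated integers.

Initial: VV[0]=[0, 0]
Initial: VV[1]=[0, 0]
Event 1: LOCAL 0: VV[0][0]++ -> VV[0]=[1, 0]
Event 2: LOCAL 0: VV[0][0]++ -> VV[0]=[2, 0]
Event 3: SEND 1->0: VV[1][1]++ -> VV[1]=[0, 1], msg_vec=[0, 1]; VV[0]=max(VV[0],msg_vec) then VV[0][0]++ -> VV[0]=[3, 1]
Event 4: SEND 0->1: VV[0][0]++ -> VV[0]=[4, 1], msg_vec=[4, 1]; VV[1]=max(VV[1],msg_vec) then VV[1][1]++ -> VV[1]=[4, 2]
Event 5: LOCAL 1: VV[1][1]++ -> VV[1]=[4, 3]
Event 6: SEND 0->1: VV[0][0]++ -> VV[0]=[5, 1], msg_vec=[5, 1]; VV[1]=max(VV[1],msg_vec) then VV[1][1]++ -> VV[1]=[5, 4]
Final vectors: VV[0]=[5, 1]; VV[1]=[5, 4]

Answer: 5 1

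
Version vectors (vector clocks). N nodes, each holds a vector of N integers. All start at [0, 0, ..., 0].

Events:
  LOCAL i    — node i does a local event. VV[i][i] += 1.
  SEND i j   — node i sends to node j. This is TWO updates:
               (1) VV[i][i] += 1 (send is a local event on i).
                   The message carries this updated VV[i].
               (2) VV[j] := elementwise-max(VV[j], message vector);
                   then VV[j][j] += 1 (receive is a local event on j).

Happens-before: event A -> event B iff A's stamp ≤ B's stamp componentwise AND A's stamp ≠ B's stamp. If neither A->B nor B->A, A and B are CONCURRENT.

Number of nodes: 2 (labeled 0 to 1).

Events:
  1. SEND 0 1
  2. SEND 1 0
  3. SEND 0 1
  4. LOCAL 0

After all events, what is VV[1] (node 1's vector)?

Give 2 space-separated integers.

Initial: VV[0]=[0, 0]
Initial: VV[1]=[0, 0]
Event 1: SEND 0->1: VV[0][0]++ -> VV[0]=[1, 0], msg_vec=[1, 0]; VV[1]=max(VV[1],msg_vec) then VV[1][1]++ -> VV[1]=[1, 1]
Event 2: SEND 1->0: VV[1][1]++ -> VV[1]=[1, 2], msg_vec=[1, 2]; VV[0]=max(VV[0],msg_vec) then VV[0][0]++ -> VV[0]=[2, 2]
Event 3: SEND 0->1: VV[0][0]++ -> VV[0]=[3, 2], msg_vec=[3, 2]; VV[1]=max(VV[1],msg_vec) then VV[1][1]++ -> VV[1]=[3, 3]
Event 4: LOCAL 0: VV[0][0]++ -> VV[0]=[4, 2]
Final vectors: VV[0]=[4, 2]; VV[1]=[3, 3]

Answer: 3 3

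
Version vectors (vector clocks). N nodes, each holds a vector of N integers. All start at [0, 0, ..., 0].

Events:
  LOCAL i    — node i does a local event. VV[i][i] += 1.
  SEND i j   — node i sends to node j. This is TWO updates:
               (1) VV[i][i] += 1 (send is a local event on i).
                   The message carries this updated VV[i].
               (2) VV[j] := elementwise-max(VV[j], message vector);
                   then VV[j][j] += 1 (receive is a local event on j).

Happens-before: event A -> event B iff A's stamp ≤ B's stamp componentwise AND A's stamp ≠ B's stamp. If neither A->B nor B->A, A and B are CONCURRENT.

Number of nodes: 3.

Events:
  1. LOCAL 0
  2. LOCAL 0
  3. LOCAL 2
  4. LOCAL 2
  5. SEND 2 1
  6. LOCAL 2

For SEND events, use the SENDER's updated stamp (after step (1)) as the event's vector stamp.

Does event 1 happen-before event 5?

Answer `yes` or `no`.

Answer: no

Derivation:
Initial: VV[0]=[0, 0, 0]
Initial: VV[1]=[0, 0, 0]
Initial: VV[2]=[0, 0, 0]
Event 1: LOCAL 0: VV[0][0]++ -> VV[0]=[1, 0, 0]
Event 2: LOCAL 0: VV[0][0]++ -> VV[0]=[2, 0, 0]
Event 3: LOCAL 2: VV[2][2]++ -> VV[2]=[0, 0, 1]
Event 4: LOCAL 2: VV[2][2]++ -> VV[2]=[0, 0, 2]
Event 5: SEND 2->1: VV[2][2]++ -> VV[2]=[0, 0, 3], msg_vec=[0, 0, 3]; VV[1]=max(VV[1],msg_vec) then VV[1][1]++ -> VV[1]=[0, 1, 3]
Event 6: LOCAL 2: VV[2][2]++ -> VV[2]=[0, 0, 4]
Event 1 stamp: [1, 0, 0]
Event 5 stamp: [0, 0, 3]
[1, 0, 0] <= [0, 0, 3]? False. Equal? False. Happens-before: False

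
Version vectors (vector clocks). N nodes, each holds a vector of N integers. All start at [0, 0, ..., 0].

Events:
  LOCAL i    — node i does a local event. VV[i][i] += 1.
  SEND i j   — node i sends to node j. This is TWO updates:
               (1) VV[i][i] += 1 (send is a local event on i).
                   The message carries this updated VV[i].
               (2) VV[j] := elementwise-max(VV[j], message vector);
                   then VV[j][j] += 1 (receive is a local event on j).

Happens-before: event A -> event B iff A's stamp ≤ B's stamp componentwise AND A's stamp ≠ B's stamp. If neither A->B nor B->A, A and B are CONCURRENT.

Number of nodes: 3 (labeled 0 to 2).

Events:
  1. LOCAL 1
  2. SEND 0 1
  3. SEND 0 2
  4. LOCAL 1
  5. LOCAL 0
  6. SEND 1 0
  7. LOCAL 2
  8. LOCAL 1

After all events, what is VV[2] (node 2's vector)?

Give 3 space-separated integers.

Initial: VV[0]=[0, 0, 0]
Initial: VV[1]=[0, 0, 0]
Initial: VV[2]=[0, 0, 0]
Event 1: LOCAL 1: VV[1][1]++ -> VV[1]=[0, 1, 0]
Event 2: SEND 0->1: VV[0][0]++ -> VV[0]=[1, 0, 0], msg_vec=[1, 0, 0]; VV[1]=max(VV[1],msg_vec) then VV[1][1]++ -> VV[1]=[1, 2, 0]
Event 3: SEND 0->2: VV[0][0]++ -> VV[0]=[2, 0, 0], msg_vec=[2, 0, 0]; VV[2]=max(VV[2],msg_vec) then VV[2][2]++ -> VV[2]=[2, 0, 1]
Event 4: LOCAL 1: VV[1][1]++ -> VV[1]=[1, 3, 0]
Event 5: LOCAL 0: VV[0][0]++ -> VV[0]=[3, 0, 0]
Event 6: SEND 1->0: VV[1][1]++ -> VV[1]=[1, 4, 0], msg_vec=[1, 4, 0]; VV[0]=max(VV[0],msg_vec) then VV[0][0]++ -> VV[0]=[4, 4, 0]
Event 7: LOCAL 2: VV[2][2]++ -> VV[2]=[2, 0, 2]
Event 8: LOCAL 1: VV[1][1]++ -> VV[1]=[1, 5, 0]
Final vectors: VV[0]=[4, 4, 0]; VV[1]=[1, 5, 0]; VV[2]=[2, 0, 2]

Answer: 2 0 2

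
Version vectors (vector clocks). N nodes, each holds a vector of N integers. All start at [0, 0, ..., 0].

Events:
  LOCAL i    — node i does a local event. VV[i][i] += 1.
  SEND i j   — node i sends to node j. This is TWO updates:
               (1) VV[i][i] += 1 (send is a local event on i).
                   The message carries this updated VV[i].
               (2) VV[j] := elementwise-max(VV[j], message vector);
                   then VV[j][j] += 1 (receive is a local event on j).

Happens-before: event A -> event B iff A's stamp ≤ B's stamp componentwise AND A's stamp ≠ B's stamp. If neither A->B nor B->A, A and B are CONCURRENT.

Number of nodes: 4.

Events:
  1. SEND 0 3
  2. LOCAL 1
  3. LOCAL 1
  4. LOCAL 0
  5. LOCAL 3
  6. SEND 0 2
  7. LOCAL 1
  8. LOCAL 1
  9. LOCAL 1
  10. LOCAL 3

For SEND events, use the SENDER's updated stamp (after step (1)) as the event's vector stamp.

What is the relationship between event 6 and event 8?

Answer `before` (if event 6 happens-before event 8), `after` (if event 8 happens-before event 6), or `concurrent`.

Initial: VV[0]=[0, 0, 0, 0]
Initial: VV[1]=[0, 0, 0, 0]
Initial: VV[2]=[0, 0, 0, 0]
Initial: VV[3]=[0, 0, 0, 0]
Event 1: SEND 0->3: VV[0][0]++ -> VV[0]=[1, 0, 0, 0], msg_vec=[1, 0, 0, 0]; VV[3]=max(VV[3],msg_vec) then VV[3][3]++ -> VV[3]=[1, 0, 0, 1]
Event 2: LOCAL 1: VV[1][1]++ -> VV[1]=[0, 1, 0, 0]
Event 3: LOCAL 1: VV[1][1]++ -> VV[1]=[0, 2, 0, 0]
Event 4: LOCAL 0: VV[0][0]++ -> VV[0]=[2, 0, 0, 0]
Event 5: LOCAL 3: VV[3][3]++ -> VV[3]=[1, 0, 0, 2]
Event 6: SEND 0->2: VV[0][0]++ -> VV[0]=[3, 0, 0, 0], msg_vec=[3, 0, 0, 0]; VV[2]=max(VV[2],msg_vec) then VV[2][2]++ -> VV[2]=[3, 0, 1, 0]
Event 7: LOCAL 1: VV[1][1]++ -> VV[1]=[0, 3, 0, 0]
Event 8: LOCAL 1: VV[1][1]++ -> VV[1]=[0, 4, 0, 0]
Event 9: LOCAL 1: VV[1][1]++ -> VV[1]=[0, 5, 0, 0]
Event 10: LOCAL 3: VV[3][3]++ -> VV[3]=[1, 0, 0, 3]
Event 6 stamp: [3, 0, 0, 0]
Event 8 stamp: [0, 4, 0, 0]
[3, 0, 0, 0] <= [0, 4, 0, 0]? False
[0, 4, 0, 0] <= [3, 0, 0, 0]? False
Relation: concurrent

Answer: concurrent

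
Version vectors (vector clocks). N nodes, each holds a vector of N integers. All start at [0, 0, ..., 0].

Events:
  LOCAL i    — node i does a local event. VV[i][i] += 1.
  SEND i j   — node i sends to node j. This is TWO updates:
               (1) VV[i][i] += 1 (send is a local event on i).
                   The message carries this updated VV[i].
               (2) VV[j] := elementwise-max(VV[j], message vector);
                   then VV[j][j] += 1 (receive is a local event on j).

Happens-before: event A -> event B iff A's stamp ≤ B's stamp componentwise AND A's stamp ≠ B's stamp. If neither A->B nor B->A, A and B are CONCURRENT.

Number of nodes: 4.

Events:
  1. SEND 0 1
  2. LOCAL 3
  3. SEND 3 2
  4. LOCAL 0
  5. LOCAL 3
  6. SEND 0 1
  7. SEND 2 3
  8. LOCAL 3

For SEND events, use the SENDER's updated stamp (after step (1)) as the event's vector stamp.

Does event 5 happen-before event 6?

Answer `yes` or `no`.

Answer: no

Derivation:
Initial: VV[0]=[0, 0, 0, 0]
Initial: VV[1]=[0, 0, 0, 0]
Initial: VV[2]=[0, 0, 0, 0]
Initial: VV[3]=[0, 0, 0, 0]
Event 1: SEND 0->1: VV[0][0]++ -> VV[0]=[1, 0, 0, 0], msg_vec=[1, 0, 0, 0]; VV[1]=max(VV[1],msg_vec) then VV[1][1]++ -> VV[1]=[1, 1, 0, 0]
Event 2: LOCAL 3: VV[3][3]++ -> VV[3]=[0, 0, 0, 1]
Event 3: SEND 3->2: VV[3][3]++ -> VV[3]=[0, 0, 0, 2], msg_vec=[0, 0, 0, 2]; VV[2]=max(VV[2],msg_vec) then VV[2][2]++ -> VV[2]=[0, 0, 1, 2]
Event 4: LOCAL 0: VV[0][0]++ -> VV[0]=[2, 0, 0, 0]
Event 5: LOCAL 3: VV[3][3]++ -> VV[3]=[0, 0, 0, 3]
Event 6: SEND 0->1: VV[0][0]++ -> VV[0]=[3, 0, 0, 0], msg_vec=[3, 0, 0, 0]; VV[1]=max(VV[1],msg_vec) then VV[1][1]++ -> VV[1]=[3, 2, 0, 0]
Event 7: SEND 2->3: VV[2][2]++ -> VV[2]=[0, 0, 2, 2], msg_vec=[0, 0, 2, 2]; VV[3]=max(VV[3],msg_vec) then VV[3][3]++ -> VV[3]=[0, 0, 2, 4]
Event 8: LOCAL 3: VV[3][3]++ -> VV[3]=[0, 0, 2, 5]
Event 5 stamp: [0, 0, 0, 3]
Event 6 stamp: [3, 0, 0, 0]
[0, 0, 0, 3] <= [3, 0, 0, 0]? False. Equal? False. Happens-before: False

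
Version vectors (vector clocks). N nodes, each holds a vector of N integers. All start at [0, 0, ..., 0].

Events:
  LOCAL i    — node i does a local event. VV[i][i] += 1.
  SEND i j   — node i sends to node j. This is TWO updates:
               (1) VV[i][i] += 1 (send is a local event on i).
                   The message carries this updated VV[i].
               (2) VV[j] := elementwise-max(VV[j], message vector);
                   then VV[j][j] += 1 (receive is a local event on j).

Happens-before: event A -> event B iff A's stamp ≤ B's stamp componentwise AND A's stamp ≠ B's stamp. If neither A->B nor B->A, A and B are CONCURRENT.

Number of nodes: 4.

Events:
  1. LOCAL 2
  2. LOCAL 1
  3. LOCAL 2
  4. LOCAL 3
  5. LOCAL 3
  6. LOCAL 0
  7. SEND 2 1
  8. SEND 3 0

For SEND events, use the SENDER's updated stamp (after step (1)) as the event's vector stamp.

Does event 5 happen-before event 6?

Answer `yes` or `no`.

Answer: no

Derivation:
Initial: VV[0]=[0, 0, 0, 0]
Initial: VV[1]=[0, 0, 0, 0]
Initial: VV[2]=[0, 0, 0, 0]
Initial: VV[3]=[0, 0, 0, 0]
Event 1: LOCAL 2: VV[2][2]++ -> VV[2]=[0, 0, 1, 0]
Event 2: LOCAL 1: VV[1][1]++ -> VV[1]=[0, 1, 0, 0]
Event 3: LOCAL 2: VV[2][2]++ -> VV[2]=[0, 0, 2, 0]
Event 4: LOCAL 3: VV[3][3]++ -> VV[3]=[0, 0, 0, 1]
Event 5: LOCAL 3: VV[3][3]++ -> VV[3]=[0, 0, 0, 2]
Event 6: LOCAL 0: VV[0][0]++ -> VV[0]=[1, 0, 0, 0]
Event 7: SEND 2->1: VV[2][2]++ -> VV[2]=[0, 0, 3, 0], msg_vec=[0, 0, 3, 0]; VV[1]=max(VV[1],msg_vec) then VV[1][1]++ -> VV[1]=[0, 2, 3, 0]
Event 8: SEND 3->0: VV[3][3]++ -> VV[3]=[0, 0, 0, 3], msg_vec=[0, 0, 0, 3]; VV[0]=max(VV[0],msg_vec) then VV[0][0]++ -> VV[0]=[2, 0, 0, 3]
Event 5 stamp: [0, 0, 0, 2]
Event 6 stamp: [1, 0, 0, 0]
[0, 0, 0, 2] <= [1, 0, 0, 0]? False. Equal? False. Happens-before: False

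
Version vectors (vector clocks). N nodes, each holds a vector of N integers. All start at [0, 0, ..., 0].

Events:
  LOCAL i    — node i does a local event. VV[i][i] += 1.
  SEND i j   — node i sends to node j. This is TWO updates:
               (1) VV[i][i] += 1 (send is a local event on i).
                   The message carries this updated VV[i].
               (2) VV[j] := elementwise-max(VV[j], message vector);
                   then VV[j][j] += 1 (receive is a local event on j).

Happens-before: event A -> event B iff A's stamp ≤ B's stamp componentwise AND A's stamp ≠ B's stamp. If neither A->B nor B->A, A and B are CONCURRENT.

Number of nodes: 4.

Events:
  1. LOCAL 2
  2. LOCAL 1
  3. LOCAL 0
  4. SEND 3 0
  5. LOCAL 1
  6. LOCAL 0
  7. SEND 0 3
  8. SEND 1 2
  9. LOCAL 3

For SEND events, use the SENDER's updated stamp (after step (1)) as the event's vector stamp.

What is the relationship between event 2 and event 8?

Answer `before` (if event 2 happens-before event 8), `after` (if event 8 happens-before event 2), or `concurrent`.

Initial: VV[0]=[0, 0, 0, 0]
Initial: VV[1]=[0, 0, 0, 0]
Initial: VV[2]=[0, 0, 0, 0]
Initial: VV[3]=[0, 0, 0, 0]
Event 1: LOCAL 2: VV[2][2]++ -> VV[2]=[0, 0, 1, 0]
Event 2: LOCAL 1: VV[1][1]++ -> VV[1]=[0, 1, 0, 0]
Event 3: LOCAL 0: VV[0][0]++ -> VV[0]=[1, 0, 0, 0]
Event 4: SEND 3->0: VV[3][3]++ -> VV[3]=[0, 0, 0, 1], msg_vec=[0, 0, 0, 1]; VV[0]=max(VV[0],msg_vec) then VV[0][0]++ -> VV[0]=[2, 0, 0, 1]
Event 5: LOCAL 1: VV[1][1]++ -> VV[1]=[0, 2, 0, 0]
Event 6: LOCAL 0: VV[0][0]++ -> VV[0]=[3, 0, 0, 1]
Event 7: SEND 0->3: VV[0][0]++ -> VV[0]=[4, 0, 0, 1], msg_vec=[4, 0, 0, 1]; VV[3]=max(VV[3],msg_vec) then VV[3][3]++ -> VV[3]=[4, 0, 0, 2]
Event 8: SEND 1->2: VV[1][1]++ -> VV[1]=[0, 3, 0, 0], msg_vec=[0, 3, 0, 0]; VV[2]=max(VV[2],msg_vec) then VV[2][2]++ -> VV[2]=[0, 3, 2, 0]
Event 9: LOCAL 3: VV[3][3]++ -> VV[3]=[4, 0, 0, 3]
Event 2 stamp: [0, 1, 0, 0]
Event 8 stamp: [0, 3, 0, 0]
[0, 1, 0, 0] <= [0, 3, 0, 0]? True
[0, 3, 0, 0] <= [0, 1, 0, 0]? False
Relation: before

Answer: before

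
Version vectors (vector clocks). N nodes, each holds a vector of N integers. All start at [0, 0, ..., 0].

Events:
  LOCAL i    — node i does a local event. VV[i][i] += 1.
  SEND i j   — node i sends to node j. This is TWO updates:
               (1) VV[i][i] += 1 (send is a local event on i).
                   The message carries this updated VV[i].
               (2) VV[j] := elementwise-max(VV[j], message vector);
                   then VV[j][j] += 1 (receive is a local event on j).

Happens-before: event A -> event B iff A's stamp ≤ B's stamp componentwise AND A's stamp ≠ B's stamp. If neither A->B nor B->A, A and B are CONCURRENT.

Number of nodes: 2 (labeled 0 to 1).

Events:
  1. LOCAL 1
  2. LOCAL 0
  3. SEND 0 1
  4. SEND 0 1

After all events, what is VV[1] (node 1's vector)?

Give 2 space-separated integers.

Initial: VV[0]=[0, 0]
Initial: VV[1]=[0, 0]
Event 1: LOCAL 1: VV[1][1]++ -> VV[1]=[0, 1]
Event 2: LOCAL 0: VV[0][0]++ -> VV[0]=[1, 0]
Event 3: SEND 0->1: VV[0][0]++ -> VV[0]=[2, 0], msg_vec=[2, 0]; VV[1]=max(VV[1],msg_vec) then VV[1][1]++ -> VV[1]=[2, 2]
Event 4: SEND 0->1: VV[0][0]++ -> VV[0]=[3, 0], msg_vec=[3, 0]; VV[1]=max(VV[1],msg_vec) then VV[1][1]++ -> VV[1]=[3, 3]
Final vectors: VV[0]=[3, 0]; VV[1]=[3, 3]

Answer: 3 3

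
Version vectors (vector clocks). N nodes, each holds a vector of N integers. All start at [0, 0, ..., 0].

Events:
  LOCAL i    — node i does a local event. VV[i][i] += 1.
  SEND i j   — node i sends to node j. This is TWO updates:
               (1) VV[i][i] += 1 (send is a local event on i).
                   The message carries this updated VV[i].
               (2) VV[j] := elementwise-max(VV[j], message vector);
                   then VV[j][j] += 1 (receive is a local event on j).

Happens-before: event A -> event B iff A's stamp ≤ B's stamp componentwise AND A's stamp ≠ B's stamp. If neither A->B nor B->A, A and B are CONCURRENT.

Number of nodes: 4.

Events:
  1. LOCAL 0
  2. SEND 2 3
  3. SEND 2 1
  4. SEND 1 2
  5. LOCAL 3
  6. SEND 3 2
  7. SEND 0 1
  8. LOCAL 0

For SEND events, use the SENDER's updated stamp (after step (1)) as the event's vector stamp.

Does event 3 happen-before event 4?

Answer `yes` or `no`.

Answer: yes

Derivation:
Initial: VV[0]=[0, 0, 0, 0]
Initial: VV[1]=[0, 0, 0, 0]
Initial: VV[2]=[0, 0, 0, 0]
Initial: VV[3]=[0, 0, 0, 0]
Event 1: LOCAL 0: VV[0][0]++ -> VV[0]=[1, 0, 0, 0]
Event 2: SEND 2->3: VV[2][2]++ -> VV[2]=[0, 0, 1, 0], msg_vec=[0, 0, 1, 0]; VV[3]=max(VV[3],msg_vec) then VV[3][3]++ -> VV[3]=[0, 0, 1, 1]
Event 3: SEND 2->1: VV[2][2]++ -> VV[2]=[0, 0, 2, 0], msg_vec=[0, 0, 2, 0]; VV[1]=max(VV[1],msg_vec) then VV[1][1]++ -> VV[1]=[0, 1, 2, 0]
Event 4: SEND 1->2: VV[1][1]++ -> VV[1]=[0, 2, 2, 0], msg_vec=[0, 2, 2, 0]; VV[2]=max(VV[2],msg_vec) then VV[2][2]++ -> VV[2]=[0, 2, 3, 0]
Event 5: LOCAL 3: VV[3][3]++ -> VV[3]=[0, 0, 1, 2]
Event 6: SEND 3->2: VV[3][3]++ -> VV[3]=[0, 0, 1, 3], msg_vec=[0, 0, 1, 3]; VV[2]=max(VV[2],msg_vec) then VV[2][2]++ -> VV[2]=[0, 2, 4, 3]
Event 7: SEND 0->1: VV[0][0]++ -> VV[0]=[2, 0, 0, 0], msg_vec=[2, 0, 0, 0]; VV[1]=max(VV[1],msg_vec) then VV[1][1]++ -> VV[1]=[2, 3, 2, 0]
Event 8: LOCAL 0: VV[0][0]++ -> VV[0]=[3, 0, 0, 0]
Event 3 stamp: [0, 0, 2, 0]
Event 4 stamp: [0, 2, 2, 0]
[0, 0, 2, 0] <= [0, 2, 2, 0]? True. Equal? False. Happens-before: True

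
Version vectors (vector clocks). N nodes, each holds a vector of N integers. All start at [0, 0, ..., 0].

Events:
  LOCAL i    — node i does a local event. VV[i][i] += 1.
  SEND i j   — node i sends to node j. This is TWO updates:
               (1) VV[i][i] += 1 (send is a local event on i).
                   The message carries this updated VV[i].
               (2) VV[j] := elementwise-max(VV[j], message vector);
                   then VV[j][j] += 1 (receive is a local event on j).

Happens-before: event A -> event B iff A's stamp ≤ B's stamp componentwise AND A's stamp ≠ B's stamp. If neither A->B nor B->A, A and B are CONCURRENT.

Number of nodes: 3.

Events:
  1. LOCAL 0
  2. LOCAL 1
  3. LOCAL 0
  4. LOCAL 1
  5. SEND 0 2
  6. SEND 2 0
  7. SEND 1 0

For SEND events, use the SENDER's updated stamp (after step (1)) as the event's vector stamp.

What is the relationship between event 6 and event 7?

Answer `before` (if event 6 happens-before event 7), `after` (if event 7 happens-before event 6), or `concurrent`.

Initial: VV[0]=[0, 0, 0]
Initial: VV[1]=[0, 0, 0]
Initial: VV[2]=[0, 0, 0]
Event 1: LOCAL 0: VV[0][0]++ -> VV[0]=[1, 0, 0]
Event 2: LOCAL 1: VV[1][1]++ -> VV[1]=[0, 1, 0]
Event 3: LOCAL 0: VV[0][0]++ -> VV[0]=[2, 0, 0]
Event 4: LOCAL 1: VV[1][1]++ -> VV[1]=[0, 2, 0]
Event 5: SEND 0->2: VV[0][0]++ -> VV[0]=[3, 0, 0], msg_vec=[3, 0, 0]; VV[2]=max(VV[2],msg_vec) then VV[2][2]++ -> VV[2]=[3, 0, 1]
Event 6: SEND 2->0: VV[2][2]++ -> VV[2]=[3, 0, 2], msg_vec=[3, 0, 2]; VV[0]=max(VV[0],msg_vec) then VV[0][0]++ -> VV[0]=[4, 0, 2]
Event 7: SEND 1->0: VV[1][1]++ -> VV[1]=[0, 3, 0], msg_vec=[0, 3, 0]; VV[0]=max(VV[0],msg_vec) then VV[0][0]++ -> VV[0]=[5, 3, 2]
Event 6 stamp: [3, 0, 2]
Event 7 stamp: [0, 3, 0]
[3, 0, 2] <= [0, 3, 0]? False
[0, 3, 0] <= [3, 0, 2]? False
Relation: concurrent

Answer: concurrent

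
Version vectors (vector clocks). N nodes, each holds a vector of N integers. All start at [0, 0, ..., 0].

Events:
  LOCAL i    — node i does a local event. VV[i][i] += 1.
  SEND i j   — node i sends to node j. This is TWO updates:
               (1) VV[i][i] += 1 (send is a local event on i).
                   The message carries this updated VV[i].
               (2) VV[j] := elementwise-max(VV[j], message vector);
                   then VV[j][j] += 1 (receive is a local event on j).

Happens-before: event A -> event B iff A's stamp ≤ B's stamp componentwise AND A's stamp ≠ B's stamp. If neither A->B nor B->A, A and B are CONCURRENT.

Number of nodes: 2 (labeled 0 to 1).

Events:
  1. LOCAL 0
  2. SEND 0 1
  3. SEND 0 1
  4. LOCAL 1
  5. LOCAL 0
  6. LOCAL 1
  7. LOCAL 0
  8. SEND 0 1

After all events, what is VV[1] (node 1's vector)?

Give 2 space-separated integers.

Answer: 6 5

Derivation:
Initial: VV[0]=[0, 0]
Initial: VV[1]=[0, 0]
Event 1: LOCAL 0: VV[0][0]++ -> VV[0]=[1, 0]
Event 2: SEND 0->1: VV[0][0]++ -> VV[0]=[2, 0], msg_vec=[2, 0]; VV[1]=max(VV[1],msg_vec) then VV[1][1]++ -> VV[1]=[2, 1]
Event 3: SEND 0->1: VV[0][0]++ -> VV[0]=[3, 0], msg_vec=[3, 0]; VV[1]=max(VV[1],msg_vec) then VV[1][1]++ -> VV[1]=[3, 2]
Event 4: LOCAL 1: VV[1][1]++ -> VV[1]=[3, 3]
Event 5: LOCAL 0: VV[0][0]++ -> VV[0]=[4, 0]
Event 6: LOCAL 1: VV[1][1]++ -> VV[1]=[3, 4]
Event 7: LOCAL 0: VV[0][0]++ -> VV[0]=[5, 0]
Event 8: SEND 0->1: VV[0][0]++ -> VV[0]=[6, 0], msg_vec=[6, 0]; VV[1]=max(VV[1],msg_vec) then VV[1][1]++ -> VV[1]=[6, 5]
Final vectors: VV[0]=[6, 0]; VV[1]=[6, 5]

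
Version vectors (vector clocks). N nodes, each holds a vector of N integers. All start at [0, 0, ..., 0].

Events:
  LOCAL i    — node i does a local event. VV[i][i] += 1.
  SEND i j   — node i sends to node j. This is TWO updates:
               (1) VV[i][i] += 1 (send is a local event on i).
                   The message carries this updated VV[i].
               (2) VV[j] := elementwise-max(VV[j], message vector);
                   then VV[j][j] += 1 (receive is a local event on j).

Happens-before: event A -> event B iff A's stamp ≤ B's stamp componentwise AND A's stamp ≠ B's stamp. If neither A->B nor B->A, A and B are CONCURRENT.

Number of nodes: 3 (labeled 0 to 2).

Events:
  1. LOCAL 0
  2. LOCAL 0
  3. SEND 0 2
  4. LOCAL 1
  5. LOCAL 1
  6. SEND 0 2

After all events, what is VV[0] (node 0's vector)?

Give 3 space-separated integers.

Initial: VV[0]=[0, 0, 0]
Initial: VV[1]=[0, 0, 0]
Initial: VV[2]=[0, 0, 0]
Event 1: LOCAL 0: VV[0][0]++ -> VV[0]=[1, 0, 0]
Event 2: LOCAL 0: VV[0][0]++ -> VV[0]=[2, 0, 0]
Event 3: SEND 0->2: VV[0][0]++ -> VV[0]=[3, 0, 0], msg_vec=[3, 0, 0]; VV[2]=max(VV[2],msg_vec) then VV[2][2]++ -> VV[2]=[3, 0, 1]
Event 4: LOCAL 1: VV[1][1]++ -> VV[1]=[0, 1, 0]
Event 5: LOCAL 1: VV[1][1]++ -> VV[1]=[0, 2, 0]
Event 6: SEND 0->2: VV[0][0]++ -> VV[0]=[4, 0, 0], msg_vec=[4, 0, 0]; VV[2]=max(VV[2],msg_vec) then VV[2][2]++ -> VV[2]=[4, 0, 2]
Final vectors: VV[0]=[4, 0, 0]; VV[1]=[0, 2, 0]; VV[2]=[4, 0, 2]

Answer: 4 0 0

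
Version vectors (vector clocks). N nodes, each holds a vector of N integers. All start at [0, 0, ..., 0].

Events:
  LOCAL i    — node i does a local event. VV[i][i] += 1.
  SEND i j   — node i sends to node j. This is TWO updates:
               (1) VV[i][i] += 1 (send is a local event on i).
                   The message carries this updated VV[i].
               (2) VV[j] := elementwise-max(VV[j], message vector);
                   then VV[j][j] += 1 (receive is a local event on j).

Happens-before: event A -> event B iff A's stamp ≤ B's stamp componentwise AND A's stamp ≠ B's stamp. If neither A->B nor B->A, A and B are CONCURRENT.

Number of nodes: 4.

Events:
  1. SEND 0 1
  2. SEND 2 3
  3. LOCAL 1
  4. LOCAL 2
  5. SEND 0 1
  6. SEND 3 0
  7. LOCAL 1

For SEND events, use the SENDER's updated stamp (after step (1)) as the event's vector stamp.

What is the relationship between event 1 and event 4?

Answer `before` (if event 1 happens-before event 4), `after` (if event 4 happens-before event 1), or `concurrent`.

Initial: VV[0]=[0, 0, 0, 0]
Initial: VV[1]=[0, 0, 0, 0]
Initial: VV[2]=[0, 0, 0, 0]
Initial: VV[3]=[0, 0, 0, 0]
Event 1: SEND 0->1: VV[0][0]++ -> VV[0]=[1, 0, 0, 0], msg_vec=[1, 0, 0, 0]; VV[1]=max(VV[1],msg_vec) then VV[1][1]++ -> VV[1]=[1, 1, 0, 0]
Event 2: SEND 2->3: VV[2][2]++ -> VV[2]=[0, 0, 1, 0], msg_vec=[0, 0, 1, 0]; VV[3]=max(VV[3],msg_vec) then VV[3][3]++ -> VV[3]=[0, 0, 1, 1]
Event 3: LOCAL 1: VV[1][1]++ -> VV[1]=[1, 2, 0, 0]
Event 4: LOCAL 2: VV[2][2]++ -> VV[2]=[0, 0, 2, 0]
Event 5: SEND 0->1: VV[0][0]++ -> VV[0]=[2, 0, 0, 0], msg_vec=[2, 0, 0, 0]; VV[1]=max(VV[1],msg_vec) then VV[1][1]++ -> VV[1]=[2, 3, 0, 0]
Event 6: SEND 3->0: VV[3][3]++ -> VV[3]=[0, 0, 1, 2], msg_vec=[0, 0, 1, 2]; VV[0]=max(VV[0],msg_vec) then VV[0][0]++ -> VV[0]=[3, 0, 1, 2]
Event 7: LOCAL 1: VV[1][1]++ -> VV[1]=[2, 4, 0, 0]
Event 1 stamp: [1, 0, 0, 0]
Event 4 stamp: [0, 0, 2, 0]
[1, 0, 0, 0] <= [0, 0, 2, 0]? False
[0, 0, 2, 0] <= [1, 0, 0, 0]? False
Relation: concurrent

Answer: concurrent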